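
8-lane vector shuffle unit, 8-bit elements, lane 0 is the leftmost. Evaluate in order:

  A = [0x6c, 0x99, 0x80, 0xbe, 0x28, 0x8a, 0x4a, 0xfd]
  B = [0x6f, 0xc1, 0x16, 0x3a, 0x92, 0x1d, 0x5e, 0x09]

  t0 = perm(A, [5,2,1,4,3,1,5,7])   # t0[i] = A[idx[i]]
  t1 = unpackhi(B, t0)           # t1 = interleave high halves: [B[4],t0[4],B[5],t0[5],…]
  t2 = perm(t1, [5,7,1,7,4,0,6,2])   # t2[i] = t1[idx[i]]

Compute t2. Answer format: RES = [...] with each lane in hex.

  t0: 8a 80 99 28 be 99 8a fd
  t1: 92 be 1d 99 5e 8a 09 fd
  t2: 8a fd be fd 5e 92 09 1d

RES = [0x8a, 0xfd, 0xbe, 0xfd, 0x5e, 0x92, 0x09, 0x1d]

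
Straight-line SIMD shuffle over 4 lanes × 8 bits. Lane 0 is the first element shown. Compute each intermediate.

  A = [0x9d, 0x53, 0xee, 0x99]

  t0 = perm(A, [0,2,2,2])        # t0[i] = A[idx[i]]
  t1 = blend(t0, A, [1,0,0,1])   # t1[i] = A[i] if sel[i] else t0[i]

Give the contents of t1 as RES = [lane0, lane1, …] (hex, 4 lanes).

t0 = [0x9d, 0xee, 0xee, 0xee]
t1 = [0x9d, 0xee, 0xee, 0x99]

RES = [ 0x9d  0xee  0xee  0x99 ]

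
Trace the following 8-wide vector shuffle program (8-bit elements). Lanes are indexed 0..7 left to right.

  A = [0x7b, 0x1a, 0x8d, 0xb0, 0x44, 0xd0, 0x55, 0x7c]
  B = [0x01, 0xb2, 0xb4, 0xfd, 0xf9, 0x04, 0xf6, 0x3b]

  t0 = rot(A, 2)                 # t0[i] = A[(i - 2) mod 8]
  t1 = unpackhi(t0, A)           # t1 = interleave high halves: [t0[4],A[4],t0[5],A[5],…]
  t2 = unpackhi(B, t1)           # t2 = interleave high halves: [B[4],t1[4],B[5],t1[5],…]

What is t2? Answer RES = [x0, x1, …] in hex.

RES = [0xf9, 0x44, 0x04, 0x55, 0xf6, 0xd0, 0x3b, 0x7c]

  t0: 55 7c 7b 1a 8d b0 44 d0
  t1: 8d 44 b0 d0 44 55 d0 7c
  t2: f9 44 04 55 f6 d0 3b 7c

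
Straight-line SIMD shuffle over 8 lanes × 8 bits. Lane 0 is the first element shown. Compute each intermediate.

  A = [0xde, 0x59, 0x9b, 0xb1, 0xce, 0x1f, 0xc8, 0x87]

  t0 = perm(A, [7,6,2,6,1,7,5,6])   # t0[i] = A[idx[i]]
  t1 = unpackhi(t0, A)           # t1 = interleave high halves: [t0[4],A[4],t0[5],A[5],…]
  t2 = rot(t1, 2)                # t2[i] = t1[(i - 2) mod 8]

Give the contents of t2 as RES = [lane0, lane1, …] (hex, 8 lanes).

RES = [ 0xc8  0x87  0x59  0xce  0x87  0x1f  0x1f  0xc8 ]

t0 = [0x87, 0xc8, 0x9b, 0xc8, 0x59, 0x87, 0x1f, 0xc8]
t1 = [0x59, 0xce, 0x87, 0x1f, 0x1f, 0xc8, 0xc8, 0x87]
t2 = [0xc8, 0x87, 0x59, 0xce, 0x87, 0x1f, 0x1f, 0xc8]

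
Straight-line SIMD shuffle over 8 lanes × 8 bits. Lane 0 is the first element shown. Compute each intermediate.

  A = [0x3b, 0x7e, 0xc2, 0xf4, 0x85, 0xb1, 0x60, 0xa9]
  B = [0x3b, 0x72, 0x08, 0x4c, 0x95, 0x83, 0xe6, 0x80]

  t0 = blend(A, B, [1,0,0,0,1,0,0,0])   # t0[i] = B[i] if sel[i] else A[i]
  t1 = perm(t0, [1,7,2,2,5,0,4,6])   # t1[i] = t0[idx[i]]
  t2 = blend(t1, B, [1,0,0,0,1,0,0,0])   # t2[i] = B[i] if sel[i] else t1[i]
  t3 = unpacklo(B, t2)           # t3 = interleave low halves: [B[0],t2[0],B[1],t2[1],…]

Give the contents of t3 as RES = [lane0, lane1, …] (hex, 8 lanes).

RES = [0x3b, 0x3b, 0x72, 0xa9, 0x08, 0xc2, 0x4c, 0xc2]

  t0: 3b 7e c2 f4 95 b1 60 a9
  t1: 7e a9 c2 c2 b1 3b 95 60
  t2: 3b a9 c2 c2 95 3b 95 60
  t3: 3b 3b 72 a9 08 c2 4c c2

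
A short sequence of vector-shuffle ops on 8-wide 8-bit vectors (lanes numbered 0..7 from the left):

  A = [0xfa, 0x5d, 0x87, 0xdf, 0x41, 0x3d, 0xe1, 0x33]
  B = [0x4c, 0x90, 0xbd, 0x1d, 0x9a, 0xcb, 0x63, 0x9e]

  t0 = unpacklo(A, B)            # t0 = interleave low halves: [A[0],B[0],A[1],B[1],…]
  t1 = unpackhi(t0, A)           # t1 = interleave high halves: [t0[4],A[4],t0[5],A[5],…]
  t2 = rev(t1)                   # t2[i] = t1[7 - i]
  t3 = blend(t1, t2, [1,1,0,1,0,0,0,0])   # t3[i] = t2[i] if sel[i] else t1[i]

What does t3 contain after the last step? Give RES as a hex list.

RES = [ 0x33  0x1d  0xbd  0xdf  0xdf  0xe1  0x1d  0x33 ]

t0 = [0xfa, 0x4c, 0x5d, 0x90, 0x87, 0xbd, 0xdf, 0x1d]
t1 = [0x87, 0x41, 0xbd, 0x3d, 0xdf, 0xe1, 0x1d, 0x33]
t2 = [0x33, 0x1d, 0xe1, 0xdf, 0x3d, 0xbd, 0x41, 0x87]
t3 = [0x33, 0x1d, 0xbd, 0xdf, 0xdf, 0xe1, 0x1d, 0x33]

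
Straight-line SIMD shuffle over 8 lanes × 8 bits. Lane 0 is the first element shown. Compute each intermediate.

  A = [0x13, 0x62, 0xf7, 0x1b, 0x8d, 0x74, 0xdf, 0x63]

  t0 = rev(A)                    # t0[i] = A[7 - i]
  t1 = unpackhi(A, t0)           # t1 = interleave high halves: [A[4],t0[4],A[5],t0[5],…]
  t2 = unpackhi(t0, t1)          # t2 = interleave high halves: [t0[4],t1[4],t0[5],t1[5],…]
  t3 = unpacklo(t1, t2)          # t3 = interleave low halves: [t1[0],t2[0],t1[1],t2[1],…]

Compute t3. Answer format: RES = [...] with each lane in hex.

→ t0 |63|df|74|8d|1b|f7|62|13|
→ t1 |8d|1b|74|f7|df|62|63|13|
→ t2 |1b|df|f7|62|62|63|13|13|
→ t3 |8d|1b|1b|df|74|f7|f7|62|

RES = [0x8d, 0x1b, 0x1b, 0xdf, 0x74, 0xf7, 0xf7, 0x62]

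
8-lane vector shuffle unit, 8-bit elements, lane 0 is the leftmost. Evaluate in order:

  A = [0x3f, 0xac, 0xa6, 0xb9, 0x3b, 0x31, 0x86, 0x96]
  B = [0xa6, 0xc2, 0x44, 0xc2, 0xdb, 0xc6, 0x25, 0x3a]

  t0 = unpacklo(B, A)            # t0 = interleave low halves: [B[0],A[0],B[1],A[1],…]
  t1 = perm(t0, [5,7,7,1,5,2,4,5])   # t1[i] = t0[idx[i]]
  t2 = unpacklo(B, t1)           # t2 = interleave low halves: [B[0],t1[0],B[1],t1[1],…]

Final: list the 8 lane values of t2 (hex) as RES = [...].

RES = [0xa6, 0xa6, 0xc2, 0xb9, 0x44, 0xb9, 0xc2, 0x3f]

→ t0 |a6|3f|c2|ac|44|a6|c2|b9|
→ t1 |a6|b9|b9|3f|a6|c2|44|a6|
→ t2 |a6|a6|c2|b9|44|b9|c2|3f|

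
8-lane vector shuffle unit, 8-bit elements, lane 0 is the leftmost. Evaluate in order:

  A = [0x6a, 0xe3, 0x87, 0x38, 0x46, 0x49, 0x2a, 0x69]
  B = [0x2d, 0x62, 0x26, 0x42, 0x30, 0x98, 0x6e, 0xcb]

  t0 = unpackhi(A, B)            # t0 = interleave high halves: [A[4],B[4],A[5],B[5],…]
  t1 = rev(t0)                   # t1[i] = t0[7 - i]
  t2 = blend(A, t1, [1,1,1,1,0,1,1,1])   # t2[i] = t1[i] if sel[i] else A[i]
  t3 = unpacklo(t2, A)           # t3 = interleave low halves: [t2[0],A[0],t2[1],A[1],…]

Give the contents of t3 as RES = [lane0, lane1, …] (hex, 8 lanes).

→ t0 |46|30|49|98|2a|6e|69|cb|
→ t1 |cb|69|6e|2a|98|49|30|46|
→ t2 |cb|69|6e|2a|46|49|30|46|
→ t3 |cb|6a|69|e3|6e|87|2a|38|

RES = [0xcb, 0x6a, 0x69, 0xe3, 0x6e, 0x87, 0x2a, 0x38]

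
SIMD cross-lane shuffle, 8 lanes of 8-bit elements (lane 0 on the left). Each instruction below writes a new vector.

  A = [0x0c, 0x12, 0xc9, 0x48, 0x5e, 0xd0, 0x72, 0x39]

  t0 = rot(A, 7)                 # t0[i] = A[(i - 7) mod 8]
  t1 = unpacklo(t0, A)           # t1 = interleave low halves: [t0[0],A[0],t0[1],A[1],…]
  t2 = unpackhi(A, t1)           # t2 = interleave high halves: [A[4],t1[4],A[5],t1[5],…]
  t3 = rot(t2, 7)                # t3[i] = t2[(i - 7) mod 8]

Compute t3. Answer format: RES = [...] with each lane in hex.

→ t0 |12|c9|48|5e|d0|72|39|0c|
→ t1 |12|0c|c9|12|48|c9|5e|48|
→ t2 |5e|48|d0|c9|72|5e|39|48|
→ t3 |48|d0|c9|72|5e|39|48|5e|

RES = [0x48, 0xd0, 0xc9, 0x72, 0x5e, 0x39, 0x48, 0x5e]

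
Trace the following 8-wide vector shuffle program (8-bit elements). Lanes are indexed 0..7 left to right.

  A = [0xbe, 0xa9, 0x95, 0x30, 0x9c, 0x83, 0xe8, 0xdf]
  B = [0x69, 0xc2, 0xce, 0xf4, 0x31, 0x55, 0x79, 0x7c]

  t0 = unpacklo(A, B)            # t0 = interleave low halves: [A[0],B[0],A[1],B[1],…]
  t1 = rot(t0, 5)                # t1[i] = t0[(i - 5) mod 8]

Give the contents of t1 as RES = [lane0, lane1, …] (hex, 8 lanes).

  t0: be 69 a9 c2 95 ce 30 f4
  t1: c2 95 ce 30 f4 be 69 a9

RES = [0xc2, 0x95, 0xce, 0x30, 0xf4, 0xbe, 0x69, 0xa9]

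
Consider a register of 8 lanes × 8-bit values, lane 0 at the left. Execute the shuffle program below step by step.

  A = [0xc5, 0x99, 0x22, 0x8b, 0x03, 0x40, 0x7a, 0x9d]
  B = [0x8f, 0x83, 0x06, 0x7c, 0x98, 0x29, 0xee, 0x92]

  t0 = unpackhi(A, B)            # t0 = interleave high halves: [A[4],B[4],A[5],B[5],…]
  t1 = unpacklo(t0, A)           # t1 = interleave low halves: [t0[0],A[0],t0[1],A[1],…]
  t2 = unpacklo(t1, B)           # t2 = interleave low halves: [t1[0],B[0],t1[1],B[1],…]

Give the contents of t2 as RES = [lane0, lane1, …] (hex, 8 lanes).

t0 = [0x03, 0x98, 0x40, 0x29, 0x7a, 0xee, 0x9d, 0x92]
t1 = [0x03, 0xc5, 0x98, 0x99, 0x40, 0x22, 0x29, 0x8b]
t2 = [0x03, 0x8f, 0xc5, 0x83, 0x98, 0x06, 0x99, 0x7c]

RES = [ 0x03  0x8f  0xc5  0x83  0x98  0x06  0x99  0x7c ]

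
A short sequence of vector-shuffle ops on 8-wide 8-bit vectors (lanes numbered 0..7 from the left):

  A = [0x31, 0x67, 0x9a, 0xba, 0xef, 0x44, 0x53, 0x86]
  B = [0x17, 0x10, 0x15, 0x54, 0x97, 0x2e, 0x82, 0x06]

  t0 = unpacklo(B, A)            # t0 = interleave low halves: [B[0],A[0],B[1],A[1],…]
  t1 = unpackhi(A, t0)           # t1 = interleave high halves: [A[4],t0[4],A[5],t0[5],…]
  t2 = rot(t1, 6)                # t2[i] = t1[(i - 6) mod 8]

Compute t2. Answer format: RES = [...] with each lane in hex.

RES = [ 0x44  0x9a  0x53  0x54  0x86  0xba  0xef  0x15 ]

  t0: 17 31 10 67 15 9a 54 ba
  t1: ef 15 44 9a 53 54 86 ba
  t2: 44 9a 53 54 86 ba ef 15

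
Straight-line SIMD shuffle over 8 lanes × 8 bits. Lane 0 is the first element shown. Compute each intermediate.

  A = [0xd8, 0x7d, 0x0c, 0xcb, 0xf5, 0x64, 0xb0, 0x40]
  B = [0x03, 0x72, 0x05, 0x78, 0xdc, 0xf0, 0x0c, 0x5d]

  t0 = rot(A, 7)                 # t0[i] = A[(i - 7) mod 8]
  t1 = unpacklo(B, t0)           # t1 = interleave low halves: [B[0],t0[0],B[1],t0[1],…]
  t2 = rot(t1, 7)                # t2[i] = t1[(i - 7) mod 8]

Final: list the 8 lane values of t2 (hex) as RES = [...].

RES = [0x7d, 0x72, 0x0c, 0x05, 0xcb, 0x78, 0xf5, 0x03]

t0 = [0x7d, 0x0c, 0xcb, 0xf5, 0x64, 0xb0, 0x40, 0xd8]
t1 = [0x03, 0x7d, 0x72, 0x0c, 0x05, 0xcb, 0x78, 0xf5]
t2 = [0x7d, 0x72, 0x0c, 0x05, 0xcb, 0x78, 0xf5, 0x03]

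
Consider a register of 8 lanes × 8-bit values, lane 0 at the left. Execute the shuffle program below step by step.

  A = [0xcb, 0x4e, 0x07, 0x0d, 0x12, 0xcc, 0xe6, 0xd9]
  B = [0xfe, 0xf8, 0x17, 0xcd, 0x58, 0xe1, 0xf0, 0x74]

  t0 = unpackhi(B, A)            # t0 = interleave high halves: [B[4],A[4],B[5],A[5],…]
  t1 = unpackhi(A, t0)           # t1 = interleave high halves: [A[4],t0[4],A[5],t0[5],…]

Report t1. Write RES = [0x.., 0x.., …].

→ t0 |58|12|e1|cc|f0|e6|74|d9|
→ t1 |12|f0|cc|e6|e6|74|d9|d9|

RES = [ 0x12  0xf0  0xcc  0xe6  0xe6  0x74  0xd9  0xd9 ]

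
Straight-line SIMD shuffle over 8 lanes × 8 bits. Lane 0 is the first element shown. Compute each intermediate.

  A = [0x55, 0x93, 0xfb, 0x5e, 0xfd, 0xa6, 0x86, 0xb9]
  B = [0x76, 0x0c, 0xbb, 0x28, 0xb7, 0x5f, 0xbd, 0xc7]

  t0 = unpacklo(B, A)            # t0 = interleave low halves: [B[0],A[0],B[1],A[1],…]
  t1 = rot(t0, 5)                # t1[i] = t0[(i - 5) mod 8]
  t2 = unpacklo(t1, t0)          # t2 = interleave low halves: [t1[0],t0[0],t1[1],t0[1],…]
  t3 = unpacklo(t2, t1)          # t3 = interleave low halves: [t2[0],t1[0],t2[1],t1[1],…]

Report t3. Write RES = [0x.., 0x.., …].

  t0: 76 55 0c 93 bb fb 28 5e
  t1: 93 bb fb 28 5e 76 55 0c
  t2: 93 76 bb 55 fb 0c 28 93
  t3: 93 93 76 bb bb fb 55 28

RES = [0x93, 0x93, 0x76, 0xbb, 0xbb, 0xfb, 0x55, 0x28]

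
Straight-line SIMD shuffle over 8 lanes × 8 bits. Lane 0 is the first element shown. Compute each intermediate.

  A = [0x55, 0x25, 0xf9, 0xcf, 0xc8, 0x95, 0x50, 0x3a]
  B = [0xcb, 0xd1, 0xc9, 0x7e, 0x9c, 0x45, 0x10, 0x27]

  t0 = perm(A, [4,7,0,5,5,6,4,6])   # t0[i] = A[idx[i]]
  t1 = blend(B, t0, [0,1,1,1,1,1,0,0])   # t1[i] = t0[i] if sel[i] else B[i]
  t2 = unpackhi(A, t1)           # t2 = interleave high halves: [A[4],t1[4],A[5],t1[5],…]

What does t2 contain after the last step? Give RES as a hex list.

RES = [0xc8, 0x95, 0x95, 0x50, 0x50, 0x10, 0x3a, 0x27]

  t0: c8 3a 55 95 95 50 c8 50
  t1: cb 3a 55 95 95 50 10 27
  t2: c8 95 95 50 50 10 3a 27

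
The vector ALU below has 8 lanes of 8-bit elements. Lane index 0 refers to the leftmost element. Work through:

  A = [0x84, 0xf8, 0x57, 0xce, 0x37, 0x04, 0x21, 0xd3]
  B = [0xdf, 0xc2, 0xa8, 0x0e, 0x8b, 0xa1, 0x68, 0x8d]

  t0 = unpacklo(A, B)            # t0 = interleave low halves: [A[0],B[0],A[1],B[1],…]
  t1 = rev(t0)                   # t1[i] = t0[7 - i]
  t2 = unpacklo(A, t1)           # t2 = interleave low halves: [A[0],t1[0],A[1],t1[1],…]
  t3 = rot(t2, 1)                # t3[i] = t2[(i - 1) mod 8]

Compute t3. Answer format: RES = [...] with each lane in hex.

RES = [ 0x57  0x84  0x0e  0xf8  0xce  0x57  0xa8  0xce ]

  t0: 84 df f8 c2 57 a8 ce 0e
  t1: 0e ce a8 57 c2 f8 df 84
  t2: 84 0e f8 ce 57 a8 ce 57
  t3: 57 84 0e f8 ce 57 a8 ce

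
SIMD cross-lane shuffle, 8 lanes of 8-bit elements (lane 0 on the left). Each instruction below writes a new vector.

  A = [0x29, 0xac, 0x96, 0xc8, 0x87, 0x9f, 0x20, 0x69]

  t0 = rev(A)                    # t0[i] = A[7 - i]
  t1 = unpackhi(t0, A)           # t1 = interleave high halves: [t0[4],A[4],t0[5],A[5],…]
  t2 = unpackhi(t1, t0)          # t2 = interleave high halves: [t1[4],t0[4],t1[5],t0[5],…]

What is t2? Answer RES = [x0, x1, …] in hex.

RES = [0xac, 0xc8, 0x20, 0x96, 0x29, 0xac, 0x69, 0x29]

→ t0 |69|20|9f|87|c8|96|ac|29|
→ t1 |c8|87|96|9f|ac|20|29|69|
→ t2 |ac|c8|20|96|29|ac|69|29|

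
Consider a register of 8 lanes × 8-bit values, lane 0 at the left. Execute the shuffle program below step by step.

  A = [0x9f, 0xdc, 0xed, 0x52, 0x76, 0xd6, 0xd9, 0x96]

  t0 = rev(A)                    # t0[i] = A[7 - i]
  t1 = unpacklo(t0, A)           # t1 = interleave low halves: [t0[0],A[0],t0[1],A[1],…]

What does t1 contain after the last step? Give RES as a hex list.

t0 = [0x96, 0xd9, 0xd6, 0x76, 0x52, 0xed, 0xdc, 0x9f]
t1 = [0x96, 0x9f, 0xd9, 0xdc, 0xd6, 0xed, 0x76, 0x52]

RES = [0x96, 0x9f, 0xd9, 0xdc, 0xd6, 0xed, 0x76, 0x52]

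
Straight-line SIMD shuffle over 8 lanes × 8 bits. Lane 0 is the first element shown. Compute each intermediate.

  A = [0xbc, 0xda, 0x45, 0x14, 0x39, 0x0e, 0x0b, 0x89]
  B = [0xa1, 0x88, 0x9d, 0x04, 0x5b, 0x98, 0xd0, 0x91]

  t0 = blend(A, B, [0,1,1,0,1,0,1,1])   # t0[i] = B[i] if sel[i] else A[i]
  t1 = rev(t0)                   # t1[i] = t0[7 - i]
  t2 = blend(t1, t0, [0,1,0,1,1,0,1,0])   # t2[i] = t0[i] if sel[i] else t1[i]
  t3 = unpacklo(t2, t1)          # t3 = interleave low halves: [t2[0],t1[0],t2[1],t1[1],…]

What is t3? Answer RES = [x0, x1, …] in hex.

t0 = [0xbc, 0x88, 0x9d, 0x14, 0x5b, 0x0e, 0xd0, 0x91]
t1 = [0x91, 0xd0, 0x0e, 0x5b, 0x14, 0x9d, 0x88, 0xbc]
t2 = [0x91, 0x88, 0x0e, 0x14, 0x5b, 0x9d, 0xd0, 0xbc]
t3 = [0x91, 0x91, 0x88, 0xd0, 0x0e, 0x0e, 0x14, 0x5b]

RES = [ 0x91  0x91  0x88  0xd0  0x0e  0x0e  0x14  0x5b ]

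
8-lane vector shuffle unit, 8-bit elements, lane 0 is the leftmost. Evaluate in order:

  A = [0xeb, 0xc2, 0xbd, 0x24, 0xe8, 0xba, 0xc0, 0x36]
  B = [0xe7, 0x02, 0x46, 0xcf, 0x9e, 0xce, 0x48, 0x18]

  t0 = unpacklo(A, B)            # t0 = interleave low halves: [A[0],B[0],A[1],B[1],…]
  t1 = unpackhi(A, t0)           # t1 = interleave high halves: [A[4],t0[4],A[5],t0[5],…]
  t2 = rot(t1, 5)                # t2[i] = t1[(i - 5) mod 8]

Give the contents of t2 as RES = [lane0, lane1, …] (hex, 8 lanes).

RES = [ 0x46  0xc0  0x24  0x36  0xcf  0xe8  0xbd  0xba ]

t0 = [0xeb, 0xe7, 0xc2, 0x02, 0xbd, 0x46, 0x24, 0xcf]
t1 = [0xe8, 0xbd, 0xba, 0x46, 0xc0, 0x24, 0x36, 0xcf]
t2 = [0x46, 0xc0, 0x24, 0x36, 0xcf, 0xe8, 0xbd, 0xba]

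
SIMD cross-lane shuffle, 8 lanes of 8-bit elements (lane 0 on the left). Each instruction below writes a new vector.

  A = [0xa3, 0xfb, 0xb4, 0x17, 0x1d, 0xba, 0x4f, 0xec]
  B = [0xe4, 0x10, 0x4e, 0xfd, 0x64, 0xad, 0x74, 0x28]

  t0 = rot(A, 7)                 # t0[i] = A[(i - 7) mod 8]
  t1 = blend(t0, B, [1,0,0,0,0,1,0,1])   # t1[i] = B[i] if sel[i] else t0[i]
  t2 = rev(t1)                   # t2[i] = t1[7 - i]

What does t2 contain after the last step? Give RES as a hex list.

RES = [0x28, 0xec, 0xad, 0xba, 0x1d, 0x17, 0xb4, 0xe4]

→ t0 |fb|b4|17|1d|ba|4f|ec|a3|
→ t1 |e4|b4|17|1d|ba|ad|ec|28|
→ t2 |28|ec|ad|ba|1d|17|b4|e4|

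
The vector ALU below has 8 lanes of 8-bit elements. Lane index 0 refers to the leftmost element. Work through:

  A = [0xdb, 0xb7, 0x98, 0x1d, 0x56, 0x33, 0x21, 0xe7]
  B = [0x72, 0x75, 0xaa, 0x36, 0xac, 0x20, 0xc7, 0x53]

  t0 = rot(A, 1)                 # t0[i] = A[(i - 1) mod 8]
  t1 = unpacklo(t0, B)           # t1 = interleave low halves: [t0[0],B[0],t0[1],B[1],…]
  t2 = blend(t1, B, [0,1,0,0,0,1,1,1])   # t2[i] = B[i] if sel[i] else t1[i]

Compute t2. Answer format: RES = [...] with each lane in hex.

RES = [ 0xe7  0x75  0xdb  0x75  0xb7  0x20  0xc7  0x53 ]

t0 = [0xe7, 0xdb, 0xb7, 0x98, 0x1d, 0x56, 0x33, 0x21]
t1 = [0xe7, 0x72, 0xdb, 0x75, 0xb7, 0xaa, 0x98, 0x36]
t2 = [0xe7, 0x75, 0xdb, 0x75, 0xb7, 0x20, 0xc7, 0x53]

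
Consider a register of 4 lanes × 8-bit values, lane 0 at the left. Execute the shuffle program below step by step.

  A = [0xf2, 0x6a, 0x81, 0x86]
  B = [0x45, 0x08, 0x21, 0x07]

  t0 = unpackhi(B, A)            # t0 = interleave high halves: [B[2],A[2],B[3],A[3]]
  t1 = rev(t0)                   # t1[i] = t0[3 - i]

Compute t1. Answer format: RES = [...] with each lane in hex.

→ t0 |21|81|07|86|
→ t1 |86|07|81|21|

RES = [0x86, 0x07, 0x81, 0x21]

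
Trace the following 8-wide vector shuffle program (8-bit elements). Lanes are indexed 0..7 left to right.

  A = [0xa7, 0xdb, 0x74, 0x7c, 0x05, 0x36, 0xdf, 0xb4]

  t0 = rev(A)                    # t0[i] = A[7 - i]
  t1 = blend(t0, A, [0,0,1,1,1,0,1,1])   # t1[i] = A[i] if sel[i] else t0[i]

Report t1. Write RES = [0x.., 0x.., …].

→ t0 |b4|df|36|05|7c|74|db|a7|
→ t1 |b4|df|74|7c|05|74|df|b4|

RES = [ 0xb4  0xdf  0x74  0x7c  0x05  0x74  0xdf  0xb4 ]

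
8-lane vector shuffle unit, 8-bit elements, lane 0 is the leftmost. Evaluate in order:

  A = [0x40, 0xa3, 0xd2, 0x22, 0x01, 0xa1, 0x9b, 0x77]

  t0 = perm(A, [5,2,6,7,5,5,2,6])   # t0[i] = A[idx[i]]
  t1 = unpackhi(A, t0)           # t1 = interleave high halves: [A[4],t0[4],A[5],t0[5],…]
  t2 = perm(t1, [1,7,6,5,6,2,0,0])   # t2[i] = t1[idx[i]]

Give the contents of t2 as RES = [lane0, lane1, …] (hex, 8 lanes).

RES = [ 0xa1  0x9b  0x77  0xd2  0x77  0xa1  0x01  0x01 ]

→ t0 |a1|d2|9b|77|a1|a1|d2|9b|
→ t1 |01|a1|a1|a1|9b|d2|77|9b|
→ t2 |a1|9b|77|d2|77|a1|01|01|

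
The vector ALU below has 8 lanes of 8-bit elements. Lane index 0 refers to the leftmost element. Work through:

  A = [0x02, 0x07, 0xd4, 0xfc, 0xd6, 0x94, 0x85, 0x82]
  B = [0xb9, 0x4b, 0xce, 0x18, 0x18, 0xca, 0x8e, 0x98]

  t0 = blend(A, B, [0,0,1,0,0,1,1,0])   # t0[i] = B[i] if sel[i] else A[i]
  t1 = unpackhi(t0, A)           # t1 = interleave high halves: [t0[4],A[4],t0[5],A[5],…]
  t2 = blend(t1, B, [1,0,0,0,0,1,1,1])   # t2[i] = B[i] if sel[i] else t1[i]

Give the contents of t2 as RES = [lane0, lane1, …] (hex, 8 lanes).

→ t0 |02|07|ce|fc|d6|ca|8e|82|
→ t1 |d6|d6|ca|94|8e|85|82|82|
→ t2 |b9|d6|ca|94|8e|ca|8e|98|

RES = [ 0xb9  0xd6  0xca  0x94  0x8e  0xca  0x8e  0x98 ]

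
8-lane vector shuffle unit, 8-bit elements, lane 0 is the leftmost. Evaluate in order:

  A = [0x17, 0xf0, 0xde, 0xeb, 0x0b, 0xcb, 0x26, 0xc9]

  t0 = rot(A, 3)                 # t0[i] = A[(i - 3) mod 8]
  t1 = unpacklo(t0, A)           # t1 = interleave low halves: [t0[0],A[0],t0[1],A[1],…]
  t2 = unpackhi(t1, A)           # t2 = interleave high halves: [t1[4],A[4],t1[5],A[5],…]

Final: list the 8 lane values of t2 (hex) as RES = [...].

→ t0 |cb|26|c9|17|f0|de|eb|0b|
→ t1 |cb|17|26|f0|c9|de|17|eb|
→ t2 |c9|0b|de|cb|17|26|eb|c9|

RES = [ 0xc9  0x0b  0xde  0xcb  0x17  0x26  0xeb  0xc9 ]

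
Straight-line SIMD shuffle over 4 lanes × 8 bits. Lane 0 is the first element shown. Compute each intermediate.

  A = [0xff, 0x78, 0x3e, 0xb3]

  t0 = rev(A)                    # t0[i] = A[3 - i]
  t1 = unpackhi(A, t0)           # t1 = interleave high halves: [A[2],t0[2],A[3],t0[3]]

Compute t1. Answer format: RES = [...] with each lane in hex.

RES = [ 0x3e  0x78  0xb3  0xff ]

t0 = [0xb3, 0x3e, 0x78, 0xff]
t1 = [0x3e, 0x78, 0xb3, 0xff]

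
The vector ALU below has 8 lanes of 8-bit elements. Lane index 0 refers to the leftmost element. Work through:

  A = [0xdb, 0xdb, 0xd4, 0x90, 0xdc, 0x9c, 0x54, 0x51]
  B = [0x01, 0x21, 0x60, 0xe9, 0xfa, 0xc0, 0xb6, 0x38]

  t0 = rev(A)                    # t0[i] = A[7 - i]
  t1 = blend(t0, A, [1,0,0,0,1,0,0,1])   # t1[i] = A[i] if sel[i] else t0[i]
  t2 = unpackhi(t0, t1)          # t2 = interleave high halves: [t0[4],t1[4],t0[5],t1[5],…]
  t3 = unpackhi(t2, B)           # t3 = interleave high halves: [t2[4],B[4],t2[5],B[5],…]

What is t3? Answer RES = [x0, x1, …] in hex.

→ t0 |51|54|9c|dc|90|d4|db|db|
→ t1 |db|54|9c|dc|dc|d4|db|51|
→ t2 |90|dc|d4|d4|db|db|db|51|
→ t3 |db|fa|db|c0|db|b6|51|38|

RES = [ 0xdb  0xfa  0xdb  0xc0  0xdb  0xb6  0x51  0x38 ]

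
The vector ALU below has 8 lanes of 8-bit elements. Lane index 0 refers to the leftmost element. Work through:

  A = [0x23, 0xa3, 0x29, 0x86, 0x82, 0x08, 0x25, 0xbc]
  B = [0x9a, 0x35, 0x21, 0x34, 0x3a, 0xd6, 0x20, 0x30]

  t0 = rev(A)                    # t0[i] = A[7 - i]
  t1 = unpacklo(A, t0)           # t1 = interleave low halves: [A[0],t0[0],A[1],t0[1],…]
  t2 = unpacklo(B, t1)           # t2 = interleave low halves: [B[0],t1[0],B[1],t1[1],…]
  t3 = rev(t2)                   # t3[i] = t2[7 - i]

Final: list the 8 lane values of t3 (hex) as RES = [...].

→ t0 |bc|25|08|82|86|29|a3|23|
→ t1 |23|bc|a3|25|29|08|86|82|
→ t2 |9a|23|35|bc|21|a3|34|25|
→ t3 |25|34|a3|21|bc|35|23|9a|

RES = [ 0x25  0x34  0xa3  0x21  0xbc  0x35  0x23  0x9a ]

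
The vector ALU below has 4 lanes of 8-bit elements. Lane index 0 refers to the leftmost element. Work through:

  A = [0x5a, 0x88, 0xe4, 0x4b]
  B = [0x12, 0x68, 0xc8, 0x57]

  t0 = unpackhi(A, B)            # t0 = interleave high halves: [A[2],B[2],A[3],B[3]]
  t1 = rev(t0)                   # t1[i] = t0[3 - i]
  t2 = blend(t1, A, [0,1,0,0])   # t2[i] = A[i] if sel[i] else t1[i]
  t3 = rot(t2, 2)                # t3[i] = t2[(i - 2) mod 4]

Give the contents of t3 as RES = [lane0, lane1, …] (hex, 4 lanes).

RES = [0xc8, 0xe4, 0x57, 0x88]

  t0: e4 c8 4b 57
  t1: 57 4b c8 e4
  t2: 57 88 c8 e4
  t3: c8 e4 57 88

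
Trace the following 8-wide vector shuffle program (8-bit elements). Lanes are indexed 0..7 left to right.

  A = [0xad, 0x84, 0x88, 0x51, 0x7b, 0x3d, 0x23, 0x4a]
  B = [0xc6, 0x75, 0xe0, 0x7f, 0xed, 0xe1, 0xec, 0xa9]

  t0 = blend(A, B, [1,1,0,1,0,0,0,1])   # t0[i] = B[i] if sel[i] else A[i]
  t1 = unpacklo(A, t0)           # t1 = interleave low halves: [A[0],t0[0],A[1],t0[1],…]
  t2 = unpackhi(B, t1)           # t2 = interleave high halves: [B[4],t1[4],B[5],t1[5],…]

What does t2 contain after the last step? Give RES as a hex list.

  t0: c6 75 88 7f 7b 3d 23 a9
  t1: ad c6 84 75 88 88 51 7f
  t2: ed 88 e1 88 ec 51 a9 7f

RES = [0xed, 0x88, 0xe1, 0x88, 0xec, 0x51, 0xa9, 0x7f]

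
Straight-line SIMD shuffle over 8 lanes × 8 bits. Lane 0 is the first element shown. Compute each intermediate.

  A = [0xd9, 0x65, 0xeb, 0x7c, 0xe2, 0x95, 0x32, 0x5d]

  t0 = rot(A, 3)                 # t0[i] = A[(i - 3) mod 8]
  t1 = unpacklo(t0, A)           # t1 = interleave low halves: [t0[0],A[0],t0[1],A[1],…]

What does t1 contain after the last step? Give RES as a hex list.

RES = [ 0x95  0xd9  0x32  0x65  0x5d  0xeb  0xd9  0x7c ]

t0 = [0x95, 0x32, 0x5d, 0xd9, 0x65, 0xeb, 0x7c, 0xe2]
t1 = [0x95, 0xd9, 0x32, 0x65, 0x5d, 0xeb, 0xd9, 0x7c]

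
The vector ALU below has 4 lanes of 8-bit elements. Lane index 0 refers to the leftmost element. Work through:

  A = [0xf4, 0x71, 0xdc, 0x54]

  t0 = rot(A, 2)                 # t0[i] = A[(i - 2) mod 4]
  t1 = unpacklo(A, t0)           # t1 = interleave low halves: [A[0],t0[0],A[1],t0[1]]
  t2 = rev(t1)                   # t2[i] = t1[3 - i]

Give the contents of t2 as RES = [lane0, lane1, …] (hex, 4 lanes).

t0 = [0xdc, 0x54, 0xf4, 0x71]
t1 = [0xf4, 0xdc, 0x71, 0x54]
t2 = [0x54, 0x71, 0xdc, 0xf4]

RES = [0x54, 0x71, 0xdc, 0xf4]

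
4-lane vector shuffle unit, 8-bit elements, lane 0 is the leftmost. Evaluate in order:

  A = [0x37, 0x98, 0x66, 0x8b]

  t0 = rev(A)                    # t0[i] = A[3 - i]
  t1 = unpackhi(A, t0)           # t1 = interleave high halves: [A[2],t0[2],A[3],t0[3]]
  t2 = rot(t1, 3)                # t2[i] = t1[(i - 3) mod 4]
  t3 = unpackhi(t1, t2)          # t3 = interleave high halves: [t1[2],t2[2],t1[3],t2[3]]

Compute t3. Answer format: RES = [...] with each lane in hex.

  t0: 8b 66 98 37
  t1: 66 98 8b 37
  t2: 98 8b 37 66
  t3: 8b 37 37 66

RES = [0x8b, 0x37, 0x37, 0x66]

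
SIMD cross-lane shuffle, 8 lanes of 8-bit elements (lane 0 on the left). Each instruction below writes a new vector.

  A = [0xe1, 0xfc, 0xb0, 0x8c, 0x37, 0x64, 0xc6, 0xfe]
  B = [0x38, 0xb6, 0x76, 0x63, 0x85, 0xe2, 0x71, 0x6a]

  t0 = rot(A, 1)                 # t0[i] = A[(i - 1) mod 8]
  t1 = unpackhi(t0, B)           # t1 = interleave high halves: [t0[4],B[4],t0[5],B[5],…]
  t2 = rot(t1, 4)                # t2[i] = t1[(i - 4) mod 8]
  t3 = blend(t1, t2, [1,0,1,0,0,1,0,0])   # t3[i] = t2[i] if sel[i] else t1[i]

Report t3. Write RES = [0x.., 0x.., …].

→ t0 |fe|e1|fc|b0|8c|37|64|c6|
→ t1 |8c|85|37|e2|64|71|c6|6a|
→ t2 |64|71|c6|6a|8c|85|37|e2|
→ t3 |64|85|c6|e2|64|85|c6|6a|

RES = [ 0x64  0x85  0xc6  0xe2  0x64  0x85  0xc6  0x6a ]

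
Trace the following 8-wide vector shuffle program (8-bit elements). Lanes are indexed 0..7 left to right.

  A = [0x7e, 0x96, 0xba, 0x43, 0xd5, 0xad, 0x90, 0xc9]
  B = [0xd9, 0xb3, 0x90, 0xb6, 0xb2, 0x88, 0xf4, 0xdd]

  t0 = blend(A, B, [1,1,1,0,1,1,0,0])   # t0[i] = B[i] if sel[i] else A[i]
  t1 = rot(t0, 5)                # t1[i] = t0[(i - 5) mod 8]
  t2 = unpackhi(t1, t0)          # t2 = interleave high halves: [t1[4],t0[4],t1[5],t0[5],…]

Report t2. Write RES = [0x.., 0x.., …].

t0 = [0xd9, 0xb3, 0x90, 0x43, 0xb2, 0x88, 0x90, 0xc9]
t1 = [0x43, 0xb2, 0x88, 0x90, 0xc9, 0xd9, 0xb3, 0x90]
t2 = [0xc9, 0xb2, 0xd9, 0x88, 0xb3, 0x90, 0x90, 0xc9]

RES = [0xc9, 0xb2, 0xd9, 0x88, 0xb3, 0x90, 0x90, 0xc9]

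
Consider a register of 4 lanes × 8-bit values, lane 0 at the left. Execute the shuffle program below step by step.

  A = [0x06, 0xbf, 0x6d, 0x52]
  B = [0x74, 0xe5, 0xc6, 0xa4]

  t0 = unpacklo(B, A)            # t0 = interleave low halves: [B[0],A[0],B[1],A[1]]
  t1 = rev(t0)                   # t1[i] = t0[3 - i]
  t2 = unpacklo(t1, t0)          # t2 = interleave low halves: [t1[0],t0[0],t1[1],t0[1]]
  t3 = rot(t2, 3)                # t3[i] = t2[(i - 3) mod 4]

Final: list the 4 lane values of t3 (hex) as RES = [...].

RES = [0x74, 0xe5, 0x06, 0xbf]

  t0: 74 06 e5 bf
  t1: bf e5 06 74
  t2: bf 74 e5 06
  t3: 74 e5 06 bf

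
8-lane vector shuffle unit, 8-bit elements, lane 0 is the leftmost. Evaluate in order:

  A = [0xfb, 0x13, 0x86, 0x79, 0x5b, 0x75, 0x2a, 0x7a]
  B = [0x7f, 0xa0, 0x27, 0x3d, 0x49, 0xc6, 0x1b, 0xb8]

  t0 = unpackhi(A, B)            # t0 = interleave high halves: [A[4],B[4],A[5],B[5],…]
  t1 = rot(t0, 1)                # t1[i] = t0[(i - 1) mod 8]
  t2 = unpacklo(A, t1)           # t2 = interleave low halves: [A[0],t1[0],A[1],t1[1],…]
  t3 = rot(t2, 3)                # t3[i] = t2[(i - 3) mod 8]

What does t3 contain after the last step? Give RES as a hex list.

t0 = [0x5b, 0x49, 0x75, 0xc6, 0x2a, 0x1b, 0x7a, 0xb8]
t1 = [0xb8, 0x5b, 0x49, 0x75, 0xc6, 0x2a, 0x1b, 0x7a]
t2 = [0xfb, 0xb8, 0x13, 0x5b, 0x86, 0x49, 0x79, 0x75]
t3 = [0x49, 0x79, 0x75, 0xfb, 0xb8, 0x13, 0x5b, 0x86]

RES = [0x49, 0x79, 0x75, 0xfb, 0xb8, 0x13, 0x5b, 0x86]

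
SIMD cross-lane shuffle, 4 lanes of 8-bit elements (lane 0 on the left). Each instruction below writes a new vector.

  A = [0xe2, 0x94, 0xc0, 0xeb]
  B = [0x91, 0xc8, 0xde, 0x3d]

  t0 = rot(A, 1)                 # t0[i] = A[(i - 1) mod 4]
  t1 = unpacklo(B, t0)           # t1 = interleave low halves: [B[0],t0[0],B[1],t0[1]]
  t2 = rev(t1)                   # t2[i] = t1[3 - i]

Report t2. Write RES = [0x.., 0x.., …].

→ t0 |eb|e2|94|c0|
→ t1 |91|eb|c8|e2|
→ t2 |e2|c8|eb|91|

RES = [0xe2, 0xc8, 0xeb, 0x91]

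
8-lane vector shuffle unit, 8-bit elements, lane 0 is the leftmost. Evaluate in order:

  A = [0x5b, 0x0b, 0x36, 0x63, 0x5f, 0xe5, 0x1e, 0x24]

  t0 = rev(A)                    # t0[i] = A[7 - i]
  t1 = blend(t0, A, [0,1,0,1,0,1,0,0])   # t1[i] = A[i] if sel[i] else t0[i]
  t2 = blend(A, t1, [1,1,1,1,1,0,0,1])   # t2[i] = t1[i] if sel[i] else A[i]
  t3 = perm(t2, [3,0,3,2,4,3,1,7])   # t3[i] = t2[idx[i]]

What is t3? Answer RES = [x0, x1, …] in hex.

RES = [ 0x63  0x24  0x63  0xe5  0x63  0x63  0x0b  0x5b ]

→ t0 |24|1e|e5|5f|63|36|0b|5b|
→ t1 |24|0b|e5|63|63|e5|0b|5b|
→ t2 |24|0b|e5|63|63|e5|1e|5b|
→ t3 |63|24|63|e5|63|63|0b|5b|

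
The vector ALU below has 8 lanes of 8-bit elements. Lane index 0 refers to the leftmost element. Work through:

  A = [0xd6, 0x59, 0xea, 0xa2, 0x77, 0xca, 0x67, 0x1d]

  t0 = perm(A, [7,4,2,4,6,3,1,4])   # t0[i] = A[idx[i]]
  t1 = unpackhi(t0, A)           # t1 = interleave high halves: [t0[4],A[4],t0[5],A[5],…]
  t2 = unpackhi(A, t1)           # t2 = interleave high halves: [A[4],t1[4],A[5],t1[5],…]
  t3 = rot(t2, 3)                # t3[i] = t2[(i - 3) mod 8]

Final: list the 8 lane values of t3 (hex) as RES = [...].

  t0: 1d 77 ea 77 67 a2 59 77
  t1: 67 77 a2 ca 59 67 77 1d
  t2: 77 59 ca 67 67 77 1d 1d
  t3: 77 1d 1d 77 59 ca 67 67

RES = [ 0x77  0x1d  0x1d  0x77  0x59  0xca  0x67  0x67 ]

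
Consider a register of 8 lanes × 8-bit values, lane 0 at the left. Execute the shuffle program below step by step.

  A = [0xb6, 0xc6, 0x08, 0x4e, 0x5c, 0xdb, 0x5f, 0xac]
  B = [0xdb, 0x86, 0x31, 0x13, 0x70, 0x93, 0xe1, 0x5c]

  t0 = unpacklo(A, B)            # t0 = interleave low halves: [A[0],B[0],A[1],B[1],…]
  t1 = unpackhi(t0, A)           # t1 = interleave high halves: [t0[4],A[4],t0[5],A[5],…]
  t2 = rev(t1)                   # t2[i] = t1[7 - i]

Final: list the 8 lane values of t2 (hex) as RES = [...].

t0 = [0xb6, 0xdb, 0xc6, 0x86, 0x08, 0x31, 0x4e, 0x13]
t1 = [0x08, 0x5c, 0x31, 0xdb, 0x4e, 0x5f, 0x13, 0xac]
t2 = [0xac, 0x13, 0x5f, 0x4e, 0xdb, 0x31, 0x5c, 0x08]

RES = [ 0xac  0x13  0x5f  0x4e  0xdb  0x31  0x5c  0x08 ]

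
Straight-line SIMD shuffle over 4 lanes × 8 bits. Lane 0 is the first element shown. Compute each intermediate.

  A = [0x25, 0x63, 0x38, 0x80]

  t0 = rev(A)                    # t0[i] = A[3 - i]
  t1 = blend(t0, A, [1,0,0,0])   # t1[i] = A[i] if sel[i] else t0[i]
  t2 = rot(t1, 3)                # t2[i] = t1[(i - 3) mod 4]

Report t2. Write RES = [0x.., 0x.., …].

t0 = [0x80, 0x38, 0x63, 0x25]
t1 = [0x25, 0x38, 0x63, 0x25]
t2 = [0x38, 0x63, 0x25, 0x25]

RES = [0x38, 0x63, 0x25, 0x25]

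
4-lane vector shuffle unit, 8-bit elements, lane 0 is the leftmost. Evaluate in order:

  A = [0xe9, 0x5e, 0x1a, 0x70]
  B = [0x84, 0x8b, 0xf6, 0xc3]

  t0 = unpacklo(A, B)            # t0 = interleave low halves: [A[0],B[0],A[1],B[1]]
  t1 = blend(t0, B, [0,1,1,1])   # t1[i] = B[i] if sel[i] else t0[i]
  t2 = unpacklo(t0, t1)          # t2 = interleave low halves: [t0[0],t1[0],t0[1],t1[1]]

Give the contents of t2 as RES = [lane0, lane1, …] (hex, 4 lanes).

RES = [ 0xe9  0xe9  0x84  0x8b ]

  t0: e9 84 5e 8b
  t1: e9 8b f6 c3
  t2: e9 e9 84 8b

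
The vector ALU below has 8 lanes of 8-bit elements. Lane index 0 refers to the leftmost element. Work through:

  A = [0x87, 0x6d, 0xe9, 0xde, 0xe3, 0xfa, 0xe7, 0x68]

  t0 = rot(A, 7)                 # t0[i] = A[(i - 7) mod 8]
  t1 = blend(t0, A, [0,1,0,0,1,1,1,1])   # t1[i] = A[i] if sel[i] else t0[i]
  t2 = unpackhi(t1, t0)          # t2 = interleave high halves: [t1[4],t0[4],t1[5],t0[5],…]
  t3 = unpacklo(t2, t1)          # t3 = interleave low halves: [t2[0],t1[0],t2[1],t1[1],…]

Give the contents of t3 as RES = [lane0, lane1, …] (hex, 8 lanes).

RES = [ 0xe3  0x6d  0xfa  0x6d  0xfa  0xde  0xe7  0xe3 ]

  t0: 6d e9 de e3 fa e7 68 87
  t1: 6d 6d de e3 e3 fa e7 68
  t2: e3 fa fa e7 e7 68 68 87
  t3: e3 6d fa 6d fa de e7 e3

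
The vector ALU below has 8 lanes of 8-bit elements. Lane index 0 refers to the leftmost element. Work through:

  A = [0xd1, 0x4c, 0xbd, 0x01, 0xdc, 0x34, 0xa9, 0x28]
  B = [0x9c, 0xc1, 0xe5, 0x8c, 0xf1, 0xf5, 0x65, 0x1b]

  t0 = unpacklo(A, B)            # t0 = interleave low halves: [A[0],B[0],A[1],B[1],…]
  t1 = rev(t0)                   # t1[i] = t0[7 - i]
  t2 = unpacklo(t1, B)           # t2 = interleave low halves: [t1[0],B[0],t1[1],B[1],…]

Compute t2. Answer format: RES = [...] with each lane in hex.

t0 = [0xd1, 0x9c, 0x4c, 0xc1, 0xbd, 0xe5, 0x01, 0x8c]
t1 = [0x8c, 0x01, 0xe5, 0xbd, 0xc1, 0x4c, 0x9c, 0xd1]
t2 = [0x8c, 0x9c, 0x01, 0xc1, 0xe5, 0xe5, 0xbd, 0x8c]

RES = [0x8c, 0x9c, 0x01, 0xc1, 0xe5, 0xe5, 0xbd, 0x8c]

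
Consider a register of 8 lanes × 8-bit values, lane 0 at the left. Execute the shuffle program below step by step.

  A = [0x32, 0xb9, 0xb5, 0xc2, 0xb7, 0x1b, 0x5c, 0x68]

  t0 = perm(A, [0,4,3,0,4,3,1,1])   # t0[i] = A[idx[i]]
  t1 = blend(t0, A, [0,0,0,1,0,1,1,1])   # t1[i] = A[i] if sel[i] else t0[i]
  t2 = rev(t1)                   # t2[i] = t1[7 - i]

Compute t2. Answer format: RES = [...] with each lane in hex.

t0 = [0x32, 0xb7, 0xc2, 0x32, 0xb7, 0xc2, 0xb9, 0xb9]
t1 = [0x32, 0xb7, 0xc2, 0xc2, 0xb7, 0x1b, 0x5c, 0x68]
t2 = [0x68, 0x5c, 0x1b, 0xb7, 0xc2, 0xc2, 0xb7, 0x32]

RES = [0x68, 0x5c, 0x1b, 0xb7, 0xc2, 0xc2, 0xb7, 0x32]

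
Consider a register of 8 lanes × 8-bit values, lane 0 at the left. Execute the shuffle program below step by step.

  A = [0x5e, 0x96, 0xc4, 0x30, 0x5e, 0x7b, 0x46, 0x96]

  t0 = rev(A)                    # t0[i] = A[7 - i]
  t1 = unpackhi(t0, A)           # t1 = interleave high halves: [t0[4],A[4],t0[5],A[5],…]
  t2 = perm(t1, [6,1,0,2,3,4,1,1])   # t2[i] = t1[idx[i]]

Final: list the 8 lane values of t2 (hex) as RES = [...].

→ t0 |96|46|7b|5e|30|c4|96|5e|
→ t1 |30|5e|c4|7b|96|46|5e|96|
→ t2 |5e|5e|30|c4|7b|96|5e|5e|

RES = [ 0x5e  0x5e  0x30  0xc4  0x7b  0x96  0x5e  0x5e ]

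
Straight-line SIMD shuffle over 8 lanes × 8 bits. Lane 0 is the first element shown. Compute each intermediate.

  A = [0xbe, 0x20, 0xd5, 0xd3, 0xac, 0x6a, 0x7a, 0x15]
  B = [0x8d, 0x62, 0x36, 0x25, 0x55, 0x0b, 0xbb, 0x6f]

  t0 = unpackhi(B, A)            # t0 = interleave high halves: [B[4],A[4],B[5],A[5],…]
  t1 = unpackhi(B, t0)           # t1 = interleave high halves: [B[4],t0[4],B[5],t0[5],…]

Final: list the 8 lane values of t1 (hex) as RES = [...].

t0 = [0x55, 0xac, 0x0b, 0x6a, 0xbb, 0x7a, 0x6f, 0x15]
t1 = [0x55, 0xbb, 0x0b, 0x7a, 0xbb, 0x6f, 0x6f, 0x15]

RES = [ 0x55  0xbb  0x0b  0x7a  0xbb  0x6f  0x6f  0x15 ]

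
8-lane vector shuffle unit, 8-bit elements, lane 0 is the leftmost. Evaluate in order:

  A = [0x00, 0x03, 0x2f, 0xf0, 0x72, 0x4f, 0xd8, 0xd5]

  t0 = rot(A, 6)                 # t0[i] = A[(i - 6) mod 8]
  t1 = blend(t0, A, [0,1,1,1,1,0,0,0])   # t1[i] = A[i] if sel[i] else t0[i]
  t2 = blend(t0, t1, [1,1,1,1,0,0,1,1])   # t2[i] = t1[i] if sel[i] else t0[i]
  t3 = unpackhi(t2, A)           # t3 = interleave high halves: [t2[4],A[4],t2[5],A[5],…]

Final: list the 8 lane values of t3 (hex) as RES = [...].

RES = [0xd8, 0x72, 0xd5, 0x4f, 0x00, 0xd8, 0x03, 0xd5]

→ t0 |2f|f0|72|4f|d8|d5|00|03|
→ t1 |2f|03|2f|f0|72|d5|00|03|
→ t2 |2f|03|2f|f0|d8|d5|00|03|
→ t3 |d8|72|d5|4f|00|d8|03|d5|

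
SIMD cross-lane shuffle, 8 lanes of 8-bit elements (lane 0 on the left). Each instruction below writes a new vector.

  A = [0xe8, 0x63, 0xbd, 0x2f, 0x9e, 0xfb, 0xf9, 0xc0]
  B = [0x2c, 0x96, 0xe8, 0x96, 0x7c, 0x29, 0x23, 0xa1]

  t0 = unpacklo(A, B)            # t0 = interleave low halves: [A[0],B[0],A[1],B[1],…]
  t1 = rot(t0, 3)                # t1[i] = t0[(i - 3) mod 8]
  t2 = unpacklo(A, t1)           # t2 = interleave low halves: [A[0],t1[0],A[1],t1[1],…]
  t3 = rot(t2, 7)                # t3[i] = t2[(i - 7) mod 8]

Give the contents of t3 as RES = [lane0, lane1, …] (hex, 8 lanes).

t0 = [0xe8, 0x2c, 0x63, 0x96, 0xbd, 0xe8, 0x2f, 0x96]
t1 = [0xe8, 0x2f, 0x96, 0xe8, 0x2c, 0x63, 0x96, 0xbd]
t2 = [0xe8, 0xe8, 0x63, 0x2f, 0xbd, 0x96, 0x2f, 0xe8]
t3 = [0xe8, 0x63, 0x2f, 0xbd, 0x96, 0x2f, 0xe8, 0xe8]

RES = [ 0xe8  0x63  0x2f  0xbd  0x96  0x2f  0xe8  0xe8 ]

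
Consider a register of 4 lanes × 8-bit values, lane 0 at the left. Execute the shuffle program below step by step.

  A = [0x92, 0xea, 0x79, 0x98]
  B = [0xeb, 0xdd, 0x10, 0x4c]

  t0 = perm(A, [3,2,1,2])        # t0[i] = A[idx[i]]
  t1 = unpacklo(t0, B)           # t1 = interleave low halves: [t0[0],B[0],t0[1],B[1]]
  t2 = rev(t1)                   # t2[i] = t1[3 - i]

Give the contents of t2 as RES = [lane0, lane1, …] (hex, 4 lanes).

→ t0 |98|79|ea|79|
→ t1 |98|eb|79|dd|
→ t2 |dd|79|eb|98|

RES = [ 0xdd  0x79  0xeb  0x98 ]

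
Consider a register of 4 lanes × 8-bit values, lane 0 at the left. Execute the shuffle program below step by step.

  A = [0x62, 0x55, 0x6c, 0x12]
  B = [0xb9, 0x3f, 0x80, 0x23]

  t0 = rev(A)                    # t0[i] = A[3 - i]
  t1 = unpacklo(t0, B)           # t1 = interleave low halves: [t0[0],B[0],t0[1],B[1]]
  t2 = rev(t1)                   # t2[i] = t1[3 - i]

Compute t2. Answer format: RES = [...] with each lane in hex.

RES = [0x3f, 0x6c, 0xb9, 0x12]

t0 = [0x12, 0x6c, 0x55, 0x62]
t1 = [0x12, 0xb9, 0x6c, 0x3f]
t2 = [0x3f, 0x6c, 0xb9, 0x12]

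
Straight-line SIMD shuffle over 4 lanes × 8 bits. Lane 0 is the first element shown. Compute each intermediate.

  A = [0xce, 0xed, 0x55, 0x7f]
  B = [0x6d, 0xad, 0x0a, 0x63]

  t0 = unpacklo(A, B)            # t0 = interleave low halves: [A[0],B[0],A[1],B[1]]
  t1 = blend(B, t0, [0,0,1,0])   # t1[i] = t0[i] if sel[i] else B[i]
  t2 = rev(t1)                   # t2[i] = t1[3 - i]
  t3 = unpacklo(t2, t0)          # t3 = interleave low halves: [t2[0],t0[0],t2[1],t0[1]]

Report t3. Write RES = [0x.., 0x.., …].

RES = [0x63, 0xce, 0xed, 0x6d]

  t0: ce 6d ed ad
  t1: 6d ad ed 63
  t2: 63 ed ad 6d
  t3: 63 ce ed 6d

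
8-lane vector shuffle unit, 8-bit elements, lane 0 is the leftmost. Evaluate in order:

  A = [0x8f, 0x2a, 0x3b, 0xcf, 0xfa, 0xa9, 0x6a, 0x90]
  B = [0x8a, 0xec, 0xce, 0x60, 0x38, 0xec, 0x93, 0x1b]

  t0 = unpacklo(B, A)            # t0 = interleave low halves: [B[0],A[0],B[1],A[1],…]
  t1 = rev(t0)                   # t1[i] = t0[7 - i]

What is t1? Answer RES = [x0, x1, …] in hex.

→ t0 |8a|8f|ec|2a|ce|3b|60|cf|
→ t1 |cf|60|3b|ce|2a|ec|8f|8a|

RES = [0xcf, 0x60, 0x3b, 0xce, 0x2a, 0xec, 0x8f, 0x8a]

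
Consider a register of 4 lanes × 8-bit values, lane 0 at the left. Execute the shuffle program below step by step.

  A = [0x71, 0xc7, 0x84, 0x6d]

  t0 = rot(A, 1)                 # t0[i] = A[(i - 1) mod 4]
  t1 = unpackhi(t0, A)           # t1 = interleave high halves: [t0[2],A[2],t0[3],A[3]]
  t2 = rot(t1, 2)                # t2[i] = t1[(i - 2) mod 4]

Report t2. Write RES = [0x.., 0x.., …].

→ t0 |6d|71|c7|84|
→ t1 |c7|84|84|6d|
→ t2 |84|6d|c7|84|

RES = [ 0x84  0x6d  0xc7  0x84 ]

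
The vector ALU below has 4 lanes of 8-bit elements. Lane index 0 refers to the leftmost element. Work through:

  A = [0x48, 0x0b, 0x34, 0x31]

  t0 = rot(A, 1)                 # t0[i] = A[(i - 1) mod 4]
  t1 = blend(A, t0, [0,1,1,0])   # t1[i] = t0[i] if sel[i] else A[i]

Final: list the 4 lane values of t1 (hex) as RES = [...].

RES = [0x48, 0x48, 0x0b, 0x31]

  t0: 31 48 0b 34
  t1: 48 48 0b 31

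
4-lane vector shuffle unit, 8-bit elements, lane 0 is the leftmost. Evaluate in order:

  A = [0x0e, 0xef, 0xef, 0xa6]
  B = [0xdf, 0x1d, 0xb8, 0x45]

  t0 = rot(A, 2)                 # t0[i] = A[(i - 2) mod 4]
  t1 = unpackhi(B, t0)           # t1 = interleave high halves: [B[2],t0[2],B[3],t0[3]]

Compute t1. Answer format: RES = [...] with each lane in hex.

RES = [0xb8, 0x0e, 0x45, 0xef]

  t0: ef a6 0e ef
  t1: b8 0e 45 ef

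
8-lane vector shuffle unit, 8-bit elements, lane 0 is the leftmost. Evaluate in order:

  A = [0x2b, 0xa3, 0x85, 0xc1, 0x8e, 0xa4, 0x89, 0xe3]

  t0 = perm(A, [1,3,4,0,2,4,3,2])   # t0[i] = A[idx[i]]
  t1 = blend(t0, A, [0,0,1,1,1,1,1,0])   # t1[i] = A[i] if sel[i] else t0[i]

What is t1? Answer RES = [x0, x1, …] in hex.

→ t0 |a3|c1|8e|2b|85|8e|c1|85|
→ t1 |a3|c1|85|c1|8e|a4|89|85|

RES = [ 0xa3  0xc1  0x85  0xc1  0x8e  0xa4  0x89  0x85 ]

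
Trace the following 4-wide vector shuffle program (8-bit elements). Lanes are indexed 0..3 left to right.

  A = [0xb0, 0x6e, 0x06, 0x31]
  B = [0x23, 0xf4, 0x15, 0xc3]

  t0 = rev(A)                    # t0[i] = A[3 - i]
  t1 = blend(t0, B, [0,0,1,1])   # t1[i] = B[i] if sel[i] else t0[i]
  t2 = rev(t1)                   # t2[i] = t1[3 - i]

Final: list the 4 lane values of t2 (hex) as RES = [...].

RES = [0xc3, 0x15, 0x06, 0x31]

t0 = [0x31, 0x06, 0x6e, 0xb0]
t1 = [0x31, 0x06, 0x15, 0xc3]
t2 = [0xc3, 0x15, 0x06, 0x31]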